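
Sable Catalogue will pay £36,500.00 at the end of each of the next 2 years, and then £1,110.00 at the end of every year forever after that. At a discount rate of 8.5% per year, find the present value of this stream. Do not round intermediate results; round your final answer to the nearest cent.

PV of 2-year annuity: £36,500.00 × [1 − (1+0.085)^−2] / 0.085 = 64645.67096
Perpetuity value at year 2: £1,110.00 / 0.085 = 13058.82353
PV of perpetuity: 13058.82353 / (1+0.085)^2 = 11092.88669
Total PV = 64645.67096 + 11092.88669 = 75738.55765

£75738.56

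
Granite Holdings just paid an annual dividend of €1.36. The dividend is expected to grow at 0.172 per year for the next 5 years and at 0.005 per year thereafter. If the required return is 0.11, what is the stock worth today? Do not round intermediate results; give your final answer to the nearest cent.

D_1 = 1.59392
D_2 = 1.86807
D_3 = 2.18938
D_4 = 2.56596
D_5 = 3.00730
Terminal value at year 5: TV = D_5×(1+g_2)/(r−g_2) = 3.02234/0.105 = 28.78417
P_0 = D_1/(1+r)^1 + D_2/(1+r)^2 + D_3/(1+r)^3 + D_4/(1+r)^4 + D_5/(1+r)^5 + TV/(1+r)^5
    = 1.43596 + 1.51617 + 1.60086 + 1.69028 + 1.78469 + 17.08200 = 25.10996

€25.11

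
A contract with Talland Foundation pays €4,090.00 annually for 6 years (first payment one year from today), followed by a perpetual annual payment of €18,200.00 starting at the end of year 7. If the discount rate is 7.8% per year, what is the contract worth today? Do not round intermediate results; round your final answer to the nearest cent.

€167706.84

PV of 6-year annuity: €4,090.00 × [1 − (1+0.078)^−6] / 0.078 = 19022.84593
Perpetuity value at year 6: €18,200.00 / 0.078 = 233333.33333
PV of perpetuity: 233333.33333 / (1+0.078)^6 = 148683.99449
Total PV = 19022.84593 + 148683.99449 = 167706.84042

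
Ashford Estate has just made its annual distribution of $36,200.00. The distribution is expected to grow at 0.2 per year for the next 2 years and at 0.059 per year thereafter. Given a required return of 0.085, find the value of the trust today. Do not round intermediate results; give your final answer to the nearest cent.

$1887892.24

D_1 = 43440.00000
D_2 = 52128.00000
Terminal value at year 2: TV = D_2×(1+g_2)/(r−g_2) = 55203.55200/0.026 = 2123213.53846
P_0 = D_1/(1+r)^1 + D_2/(1+r)^2 + TV/(1+r)^2
    = 40036.86636 + 44280.40519 + 1803574.96525 = 1887892.23680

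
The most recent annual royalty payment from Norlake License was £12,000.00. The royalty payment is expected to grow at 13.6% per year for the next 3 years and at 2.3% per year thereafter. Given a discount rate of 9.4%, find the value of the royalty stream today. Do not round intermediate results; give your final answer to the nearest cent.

D_1 = 13632.00000
D_2 = 15485.95200
D_3 = 17592.04147
Terminal value at year 3: TV = D_3×(1+g_2)/(r−g_2) = 17996.65843/0.071 = 253474.06234
P_0 = D_1/(1+r)^1 + D_2/(1+r)^2 + D_3/(1+r)^3 + TV/(1+r)^3
    = 12460.69470 + 12939.07603 + 13435.82301 + 193589.39348 = 232424.98722

£232424.99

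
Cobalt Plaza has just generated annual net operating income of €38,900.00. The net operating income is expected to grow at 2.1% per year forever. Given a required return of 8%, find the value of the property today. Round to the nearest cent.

D₁ = D₀ × (1 + g) = €38,900.00 × 1.021 = €39,716.9000
Growing perpetuity: P = D₁ / (r − g) = €39,716.9000 / (0.08 − 0.021) = €673,167.80

€673167.80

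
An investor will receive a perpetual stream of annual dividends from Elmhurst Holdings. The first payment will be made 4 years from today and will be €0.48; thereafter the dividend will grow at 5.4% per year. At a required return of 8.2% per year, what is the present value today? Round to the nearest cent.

€13.53

Value at end of year 3: C₁ / (r − g) = €0.48 / (0.082 − 0.054) = €17.1429
Discount to today: PV = €17.1429 / (1 + 0.082)^3 = €17.1429 / 1.266723 = €13.53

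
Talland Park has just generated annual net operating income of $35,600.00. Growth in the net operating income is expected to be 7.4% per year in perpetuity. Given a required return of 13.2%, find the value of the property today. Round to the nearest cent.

D₁ = D₀ × (1 + g) = $35,600.00 × 1.074 = $38,234.4000
Growing perpetuity: P = D₁ / (r − g) = $38,234.4000 / (0.132 − 0.074) = $659,213.79

$659213.79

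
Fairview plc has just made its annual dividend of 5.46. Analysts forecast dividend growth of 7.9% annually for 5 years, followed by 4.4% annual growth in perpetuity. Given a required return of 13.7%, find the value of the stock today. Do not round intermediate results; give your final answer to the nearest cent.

D_1 = 5.89134
D_2 = 6.35676
D_3 = 6.85894
D_4 = 7.40080
D_5 = 7.98546
Terminal value at year 5: TV = D_5×(1+g_2)/(r−g_2) = 8.33682/0.093 = 89.64321
P_0 = D_1/(1+r)^1 + D_2/(1+r)^2 + D_3/(1+r)^3 + D_4/(1+r)^4 + D_5/(1+r)^5 + TV/(1+r)^5
    = 5.18148 + 4.91716 + 4.66633 + 4.42830 + 4.20240 + 47.17535 = 70.57101

70.57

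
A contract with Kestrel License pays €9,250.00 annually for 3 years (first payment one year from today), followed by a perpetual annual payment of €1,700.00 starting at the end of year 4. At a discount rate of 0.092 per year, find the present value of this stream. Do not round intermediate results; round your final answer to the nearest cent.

PV of 3-year annuity: €9,250.00 × [1 − (1+0.092)^−3] / 0.092 = 23331.26700
Perpetuity value at year 3: €1,700.00 / 0.092 = 18478.26087
PV of perpetuity: 18478.26087 / (1+0.092)^3 = 14190.35234
Total PV = 23331.26700 + 14190.35234 = 37521.61934

€37521.62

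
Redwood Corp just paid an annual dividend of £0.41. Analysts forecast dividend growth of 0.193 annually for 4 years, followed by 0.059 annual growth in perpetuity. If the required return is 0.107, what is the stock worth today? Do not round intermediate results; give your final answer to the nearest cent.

£14.19

D_1 = 0.48913
D_2 = 0.58353
D_3 = 0.69615
D_4 = 0.83051
Terminal value at year 4: TV = D_4×(1+g_2)/(r−g_2) = 0.87951/0.048 = 18.32316
P_0 = D_1/(1+r)^1 + D_2/(1+r)^2 + D_3/(1+r)^3 + D_4/(1+r)^4 + TV/(1+r)^4
    = 0.44185 + 0.47618 + 0.51317 + 0.55304 + 12.20141 = 14.18565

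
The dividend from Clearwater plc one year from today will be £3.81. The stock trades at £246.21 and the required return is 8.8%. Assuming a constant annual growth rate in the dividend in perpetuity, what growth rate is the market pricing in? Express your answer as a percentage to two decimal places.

P = D₁/(r−g) ⇒ g = r − D₁/P = 0.088 − £3.81/£246.21 = 0.072525

7.25%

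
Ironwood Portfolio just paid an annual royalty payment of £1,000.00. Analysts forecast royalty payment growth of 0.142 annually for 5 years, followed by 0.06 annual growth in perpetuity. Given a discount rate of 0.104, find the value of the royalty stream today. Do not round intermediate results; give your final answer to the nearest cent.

D_1 = 1142.00000
D_2 = 1304.16400
D_3 = 1489.35529
D_4 = 1700.84374
D_5 = 1942.36355
Terminal value at year 5: TV = D_5×(1+g_2)/(r−g_2) = 2058.90536/0.044 = 46793.30370
P_0 = D_1/(1+r)^1 + D_2/(1+r)^2 + D_3/(1+r)^3 + D_4/(1+r)^4 + D_5/(1+r)^5 + TV/(1+r)^5
    = 1034.42029 + 1070.02534 + 1106.85592 + 1144.95422 + 1184.36388 + 28532.40247 = 34073.02211

£34073.02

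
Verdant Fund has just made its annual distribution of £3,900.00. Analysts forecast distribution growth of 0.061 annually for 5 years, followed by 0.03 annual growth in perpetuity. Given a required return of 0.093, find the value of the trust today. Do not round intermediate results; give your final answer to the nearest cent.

£72811.51

D_1 = 4137.90000
D_2 = 4390.31190
D_3 = 4658.12093
D_4 = 4942.26630
D_5 = 5243.74455
Terminal value at year 5: TV = D_5×(1+g_2)/(r−g_2) = 5401.05688/0.063 = 85731.06164
P_0 = D_1/(1+r)^1 + D_2/(1+r)^2 + D_3/(1+r)^3 + D_4/(1+r)^4 + D_5/(1+r)^5 + TV/(1+r)^5
    = 3785.81885 + 3674.98060 + 3567.38739 + 3462.94421 + 3361.55883 + 54958.81905 = 72811.50893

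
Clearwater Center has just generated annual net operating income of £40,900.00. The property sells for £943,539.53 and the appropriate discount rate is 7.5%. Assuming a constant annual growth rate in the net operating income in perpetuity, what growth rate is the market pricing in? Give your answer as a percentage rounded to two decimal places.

P = D₀(1+g)/(r−g) ⇒ P(r−g) = D₀(1+g) ⇒ g(P+D₀) = P·r − D₀
g = (P·r − D₀)/(P + D₀) = (£943,539.53×0.075 − £40,900.00) / (£943,539.53 + £40,900.00) = 0.030338

3.03%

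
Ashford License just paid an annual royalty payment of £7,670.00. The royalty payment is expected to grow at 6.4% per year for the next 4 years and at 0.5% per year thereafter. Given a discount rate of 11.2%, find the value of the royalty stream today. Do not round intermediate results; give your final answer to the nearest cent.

£87893.50

D_1 = 8160.88000
D_2 = 8683.17632
D_3 = 9238.89960
D_4 = 9830.18918
Terminal value at year 4: TV = D_4×(1+g_2)/(r−g_2) = 9879.34013/0.107 = 92330.28154
P_0 = D_1/(1+r)^1 + D_2/(1+r)^2 + D_3/(1+r)^3 + D_4/(1+r)^4 + TV/(1+r)^4
    = 7338.92086 + 7022.13291 + 6719.01926 + 6428.98965 + 60384.43553 = 87893.49822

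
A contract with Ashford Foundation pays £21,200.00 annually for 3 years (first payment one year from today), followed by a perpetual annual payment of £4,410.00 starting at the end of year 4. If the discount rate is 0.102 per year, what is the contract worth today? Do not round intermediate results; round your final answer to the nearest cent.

PV of 3-year annuity: £21,200.00 × [1 − (1+0.102)^−3] / 0.102 = 52536.18198
Perpetuity value at year 3: £4,410.00 / 0.102 = 43235.29412
PV of perpetuity: 43235.29412 / (1+0.102)^3 = 32306.77702
Total PV = 52536.18198 + 32306.77702 = 84842.95900

£84842.96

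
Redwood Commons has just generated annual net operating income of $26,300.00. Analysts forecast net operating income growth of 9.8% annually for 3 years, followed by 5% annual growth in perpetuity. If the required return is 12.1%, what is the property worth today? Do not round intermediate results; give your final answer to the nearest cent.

D_1 = 28877.40000
D_2 = 31707.38520
D_3 = 34814.70895
Terminal value at year 3: TV = D_3×(1+g_2)/(r−g_2) = 36555.44440/0.071 = 514865.41404
P_0 = D_1/(1+r)^1 + D_2/(1+r)^2 + D_3/(1+r)^3 + TV/(1+r)^3
    = 25760.39251 + 25231.85635 + 24714.16439 + 365491.16345 = 441197.57669

$441197.58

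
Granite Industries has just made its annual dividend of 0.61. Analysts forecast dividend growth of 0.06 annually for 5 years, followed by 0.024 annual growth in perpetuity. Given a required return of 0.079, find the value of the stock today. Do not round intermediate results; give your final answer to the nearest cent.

13.28

D_1 = 0.64660
D_2 = 0.68540
D_3 = 0.72652
D_4 = 0.77011
D_5 = 0.81632
Terminal value at year 5: TV = D_5×(1+g_2)/(r−g_2) = 0.83591/0.055 = 15.19835
P_0 = D_1/(1+r)^1 + D_2/(1+r)^2 + D_3/(1+r)^3 + D_4/(1+r)^4 + D_5/(1+r)^5 + TV/(1+r)^5
    = 0.59926 + 0.58871 + 0.57834 + 0.56816 + 0.55815 + 10.39176 = 13.28437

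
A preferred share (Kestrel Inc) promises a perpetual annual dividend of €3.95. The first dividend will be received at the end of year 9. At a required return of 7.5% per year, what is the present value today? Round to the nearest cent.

Value at end of year 8: C / r = €3.95 / 0.075 = €52.6667
Discount to today: PV = €52.6667 / (1 + 0.075)^8 = €52.6667 / 1.783478 = €29.53

€29.53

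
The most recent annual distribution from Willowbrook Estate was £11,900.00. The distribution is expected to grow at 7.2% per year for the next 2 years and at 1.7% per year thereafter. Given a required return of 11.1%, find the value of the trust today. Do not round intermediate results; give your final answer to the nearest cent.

D_1 = 12756.80000
D_2 = 13675.28960
Terminal value at year 2: TV = D_2×(1+g_2)/(r−g_2) = 13907.76952/0.094 = 147954.99493
P_0 = D_1/(1+r)^1 + D_2/(1+r)^2 + TV/(1+r)^2
    = 11482.26823 + 11079.20031 + 119867.51820 = 142428.98673

£142428.99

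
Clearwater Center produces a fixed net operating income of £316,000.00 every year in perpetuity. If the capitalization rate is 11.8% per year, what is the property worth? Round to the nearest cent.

£2677966.10

Level perpetuity: PV = C / r = £316,000.00 / 0.118 = £2,677,966.10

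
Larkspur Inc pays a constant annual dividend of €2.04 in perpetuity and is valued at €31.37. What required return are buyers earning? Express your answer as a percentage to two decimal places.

6.50%

P = C/r ⇒ r = C/P = €2.04/€31.37 = 0.065030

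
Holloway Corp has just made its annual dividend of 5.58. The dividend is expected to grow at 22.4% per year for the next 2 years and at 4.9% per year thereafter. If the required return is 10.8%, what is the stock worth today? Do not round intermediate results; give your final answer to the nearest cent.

134.04

D_1 = 6.82992
D_2 = 8.35982
Terminal value at year 2: TV = D_2×(1+g_2)/(r−g_2) = 8.76945/0.059 = 148.63480
P_0 = D_1/(1+r)^1 + D_2/(1+r)^2 + TV/(1+r)^2
    = 6.16419 + 6.80954 + 121.07124 = 134.04496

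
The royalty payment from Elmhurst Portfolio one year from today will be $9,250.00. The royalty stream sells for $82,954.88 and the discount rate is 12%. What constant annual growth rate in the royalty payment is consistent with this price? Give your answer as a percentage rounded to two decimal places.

0.85%

P = D₁/(r−g) ⇒ g = r − D₁/P = 0.12 − $9,250.00/$82,954.88 = 0.008494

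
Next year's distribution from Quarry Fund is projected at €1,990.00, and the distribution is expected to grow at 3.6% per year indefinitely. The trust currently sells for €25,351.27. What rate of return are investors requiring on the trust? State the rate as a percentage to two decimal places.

P = D₁/(r − g) ⇒ r = D₁/P + g = €1,990.0000/€25,351.27 + 0.036 = 0.078497 + 0.036 = 0.114497

11.45%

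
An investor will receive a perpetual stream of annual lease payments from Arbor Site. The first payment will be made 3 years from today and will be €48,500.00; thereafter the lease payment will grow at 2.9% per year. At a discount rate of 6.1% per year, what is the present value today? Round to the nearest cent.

€1346359.36

Value at end of year 2: C₁ / (r − g) = €48,500.00 / (0.061 − 0.029) = €1,515,625.0000
Discount to today: PV = €1,515,625.0000 / (1 + 0.061)^2 = €1,515,625.0000 / 1.125721 = €1,346,359.36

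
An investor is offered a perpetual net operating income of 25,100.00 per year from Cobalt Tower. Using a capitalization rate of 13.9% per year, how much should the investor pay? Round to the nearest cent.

180575.54

Level perpetuity: PV = C / r = 25,100.00 / 0.139 = 180,575.54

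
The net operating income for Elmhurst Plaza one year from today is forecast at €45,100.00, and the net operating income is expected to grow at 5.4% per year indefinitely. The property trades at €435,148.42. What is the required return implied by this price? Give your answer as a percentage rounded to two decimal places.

P = D₁/(r − g) ⇒ r = D₁/P + g = €45,100.0000/€435,148.42 + 0.054 = 0.103643 + 0.054 = 0.157643

15.76%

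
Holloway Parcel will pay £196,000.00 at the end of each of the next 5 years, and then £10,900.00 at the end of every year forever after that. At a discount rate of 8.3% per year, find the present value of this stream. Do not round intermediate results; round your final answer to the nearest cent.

PV of 5-year annuity: £196,000.00 × [1 − (1+0.083)^−5] / 0.083 = 776422.31860
Perpetuity value at year 5: £10,900.00 / 0.083 = 131325.30120
PV of perpetuity: 131325.30120 / (1+0.083)^5 = 88146.71308
Total PV = 776422.31860 + 88146.71308 = 864569.03168

£864569.03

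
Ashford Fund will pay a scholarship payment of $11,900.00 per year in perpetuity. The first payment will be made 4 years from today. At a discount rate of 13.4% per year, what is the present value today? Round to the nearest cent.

Value at end of year 3: C / r = $11,900.00 / 0.134 = $88,805.9701
Discount to today: PV = $88,805.9701 / (1 + 0.134)^3 = $88,805.9701 / 1.458274 = $60,898.00

$60898.00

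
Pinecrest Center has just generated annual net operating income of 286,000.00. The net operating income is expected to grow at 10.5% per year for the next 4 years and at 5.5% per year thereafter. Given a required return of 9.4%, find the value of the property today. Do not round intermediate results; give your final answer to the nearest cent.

9225602.64

D_1 = 316030.00000
D_2 = 349213.15000
D_3 = 385880.53075
D_4 = 426397.98648
Terminal value at year 4: TV = D_4×(1+g_2)/(r−g_2) = 449849.87574/0.039 = 11534612.19834
P_0 = D_1/(1+r)^1 + D_2/(1+r)^2 + D_3/(1+r)^3 + D_4/(1+r)^4 + TV/(1+r)^4
    = 288875.68556 + 291780.28569 + 294714.09112 + 297677.39551 + 8052555.18618 = 9225602.64405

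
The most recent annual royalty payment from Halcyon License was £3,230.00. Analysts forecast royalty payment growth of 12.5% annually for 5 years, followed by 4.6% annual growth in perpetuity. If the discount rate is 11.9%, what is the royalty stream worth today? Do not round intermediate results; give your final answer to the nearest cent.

D_1 = 3633.75000
D_2 = 4087.96875
D_3 = 4598.96484
D_4 = 5173.83545
D_5 = 5820.56488
Terminal value at year 5: TV = D_5×(1+g_2)/(r−g_2) = 6088.31086/0.073 = 83401.51870
P_0 = D_1/(1+r)^1 + D_2/(1+r)^2 + D_3/(1+r)^3 + D_4/(1+r)^4 + D_5/(1+r)^5 + TV/(1+r)^5
    = 3247.31903 + 3264.73093 + 3282.23619 + 3299.83531 + 3317.52880 + 47536.09762 = 63947.74790

£63947.75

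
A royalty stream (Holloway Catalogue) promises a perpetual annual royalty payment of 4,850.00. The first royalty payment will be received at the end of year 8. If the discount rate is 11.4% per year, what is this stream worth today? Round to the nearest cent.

19982.07

Value at end of year 7: C / r = 4,850.00 / 0.114 = 42,543.8596
Discount to today: PV = 42,543.8596 / (1 + 0.114)^7 = 42,543.8596 / 2.129101 = 19,982.07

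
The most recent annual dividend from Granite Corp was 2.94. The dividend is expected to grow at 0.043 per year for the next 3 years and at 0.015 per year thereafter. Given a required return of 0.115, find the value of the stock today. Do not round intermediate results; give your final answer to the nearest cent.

32.15

D_1 = 3.06642
D_2 = 3.19828
D_3 = 3.33580
Terminal value at year 3: TV = D_3×(1+g_2)/(r−g_2) = 3.38584/0.1 = 33.85839
P_0 = D_1/(1+r)^1 + D_2/(1+r)^2 + D_3/(1+r)^3 + TV/(1+r)^3
    = 2.75015 + 2.57256 + 2.40644 + 24.42540 = 32.15456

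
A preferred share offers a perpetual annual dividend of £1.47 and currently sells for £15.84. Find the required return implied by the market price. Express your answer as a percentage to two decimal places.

P = C/r ⇒ r = C/P = £1.47/£15.84 = 0.092803

9.28%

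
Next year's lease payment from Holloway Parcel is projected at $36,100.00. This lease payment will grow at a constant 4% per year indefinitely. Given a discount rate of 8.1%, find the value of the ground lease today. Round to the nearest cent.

$880487.80

Growing perpetuity: P = D₁ / (r − g) = $36,100.0000 / (0.081 − 0.04) = $880,487.80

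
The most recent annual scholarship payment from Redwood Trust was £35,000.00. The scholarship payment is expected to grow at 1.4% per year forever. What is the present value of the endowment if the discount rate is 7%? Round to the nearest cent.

£633750.00

D₁ = D₀ × (1 + g) = £35,000.00 × 1.014 = £35,490.0000
Growing perpetuity: P = D₁ / (r − g) = £35,490.0000 / (0.07 − 0.014) = £633,750.00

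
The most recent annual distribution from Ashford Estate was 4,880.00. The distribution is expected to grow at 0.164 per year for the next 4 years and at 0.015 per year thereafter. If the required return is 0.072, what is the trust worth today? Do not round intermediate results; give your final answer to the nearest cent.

144876.73

D_1 = 5680.32000
D_2 = 6611.89248
D_3 = 7696.24285
D_4 = 8958.42667
Terminal value at year 4: TV = D_4×(1+g_2)/(r−g_2) = 9092.80307/0.057 = 159522.86094
P_0 = D_1/(1+r)^1 + D_2/(1+r)^2 + D_3/(1+r)^3 + D_4/(1+r)^4 + TV/(1+r)^4
    = 5298.80597 + 5753.55424 + 6247.32942 + 6783.48083 + 120793.56209 = 144876.73256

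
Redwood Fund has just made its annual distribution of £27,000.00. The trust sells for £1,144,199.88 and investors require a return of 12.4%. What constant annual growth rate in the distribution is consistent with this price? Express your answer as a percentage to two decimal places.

9.81%

P = D₀(1+g)/(r−g) ⇒ P(r−g) = D₀(1+g) ⇒ g(P+D₀) = P·r − D₀
g = (P·r − D₀)/(P + D₀) = (£1,144,199.88×0.124 − £27,000.00) / (£1,144,199.88 + £27,000.00) = 0.098088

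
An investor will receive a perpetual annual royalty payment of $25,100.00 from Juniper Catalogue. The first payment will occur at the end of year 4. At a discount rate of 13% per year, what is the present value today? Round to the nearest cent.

Value at end of year 3: C / r = $25,100.00 / 0.13 = $193,076.9231
Discount to today: PV = $193,076.9231 / (1 + 0.13)^3 = $193,076.9231 / 1.442897 = $133,811.99

$133811.99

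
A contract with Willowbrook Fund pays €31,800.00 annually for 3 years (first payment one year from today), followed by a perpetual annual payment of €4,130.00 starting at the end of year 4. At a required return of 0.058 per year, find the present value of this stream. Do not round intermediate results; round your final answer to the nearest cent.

PV of 3-year annuity: €31,800.00 × [1 − (1+0.058)^−3] / 0.058 = 85317.29694
Perpetuity value at year 3: €4,130.00 / 0.058 = 71206.89655
PV of perpetuity: 71206.89655 / (1+0.058)^3 = 60126.37968
Total PV = 85317.29694 + 60126.37968 = 145443.67663

€145443.68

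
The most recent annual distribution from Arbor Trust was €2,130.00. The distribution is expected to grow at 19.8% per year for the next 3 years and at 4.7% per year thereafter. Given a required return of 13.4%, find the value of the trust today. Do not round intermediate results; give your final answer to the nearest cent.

D_1 = 2551.74000
D_2 = 3056.98452
D_3 = 3662.26745
Terminal value at year 3: TV = D_3×(1+g_2)/(r−g_2) = 3834.39403/0.087 = 44073.49454
P_0 = D_1/(1+r)^1 + D_2/(1+r)^2 + D_3/(1+r)^3 + TV/(1+r)^3
    = 2250.21164 + 2377.20771 + 2511.37111 + 30223.05232 = 37361.84278

€37361.84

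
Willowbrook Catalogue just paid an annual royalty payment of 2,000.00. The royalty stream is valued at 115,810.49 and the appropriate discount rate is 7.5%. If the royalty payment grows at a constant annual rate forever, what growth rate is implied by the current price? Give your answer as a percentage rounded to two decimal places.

P = D₀(1+g)/(r−g) ⇒ P(r−g) = D₀(1+g) ⇒ g(P+D₀) = P·r − D₀
g = (P·r − D₀)/(P + D₀) = (115,810.49×0.075 − 2,000.00) / (115,810.49 + 2,000.00) = 0.056750

5.68%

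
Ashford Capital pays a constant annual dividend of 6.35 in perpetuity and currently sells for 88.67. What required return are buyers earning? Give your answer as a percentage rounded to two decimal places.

7.16%

P = C/r ⇒ r = C/P = 6.35/88.67 = 0.071614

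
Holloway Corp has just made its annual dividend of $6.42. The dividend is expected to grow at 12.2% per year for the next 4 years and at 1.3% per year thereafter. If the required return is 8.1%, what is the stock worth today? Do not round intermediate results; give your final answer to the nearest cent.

$139.20

D_1 = 7.20324
D_2 = 8.08204
D_3 = 9.06804
D_4 = 10.17434
Terminal value at year 4: TV = D_4×(1+g_2)/(r−g_2) = 10.30661/0.068 = 151.56781
P_0 = D_1/(1+r)^1 + D_2/(1+r)^2 + D_3/(1+r)^3 + D_4/(1+r)^4 + TV/(1+r)^4
    = 6.66350 + 6.91623 + 7.17855 + 7.45081 + 110.99520 = 139.20429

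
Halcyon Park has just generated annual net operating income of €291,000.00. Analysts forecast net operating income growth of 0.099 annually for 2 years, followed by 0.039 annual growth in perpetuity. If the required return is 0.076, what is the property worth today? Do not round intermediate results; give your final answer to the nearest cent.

D_1 = 319809.00000
D_2 = 351470.09100
Terminal value at year 2: TV = D_2×(1+g_2)/(r−g_2) = 365177.42455/0.037 = 9869660.12295
P_0 = D_1/(1+r)^1 + D_2/(1+r)^2 + TV/(1+r)^2
    = 297220.26022 + 303573.48140 + 8524671.54523 = 9125465.28685

€9125465.29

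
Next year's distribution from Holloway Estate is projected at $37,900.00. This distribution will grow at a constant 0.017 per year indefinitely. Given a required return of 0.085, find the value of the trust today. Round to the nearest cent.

$557352.94

Growing perpetuity: P = D₁ / (r − g) = $37,900.0000 / (0.085 − 0.017) = $557,352.94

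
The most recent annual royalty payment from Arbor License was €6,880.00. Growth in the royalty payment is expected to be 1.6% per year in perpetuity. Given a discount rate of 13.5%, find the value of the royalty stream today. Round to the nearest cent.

D₁ = D₀ × (1 + g) = €6,880.00 × 1.016 = €6,990.0800
Growing perpetuity: P = D₁ / (r − g) = €6,990.0800 / (0.135 − 0.016) = €58,740.17

€58740.17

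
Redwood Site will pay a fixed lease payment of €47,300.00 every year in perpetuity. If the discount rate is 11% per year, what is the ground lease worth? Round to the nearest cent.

€430000.00

Level perpetuity: PV = C / r = €47,300.00 / 0.11 = €430,000.00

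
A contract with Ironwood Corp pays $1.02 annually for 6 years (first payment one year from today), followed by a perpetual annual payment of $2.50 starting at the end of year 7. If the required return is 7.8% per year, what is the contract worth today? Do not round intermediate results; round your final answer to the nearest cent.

PV of 6-year annuity: $1.02 × [1 − (1+0.078)^−6] / 0.078 = 4.74408
Perpetuity value at year 6: $2.50 / 0.078 = 32.05128
PV of perpetuity: 32.05128 / (1+0.078)^6 = 20.42363
Total PV = 4.74408 + 20.42363 = 25.16771

$25.17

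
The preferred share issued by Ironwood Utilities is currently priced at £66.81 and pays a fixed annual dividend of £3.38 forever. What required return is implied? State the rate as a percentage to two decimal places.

5.06%

P = C/r ⇒ r = C/P = £3.38/£66.81 = 0.050591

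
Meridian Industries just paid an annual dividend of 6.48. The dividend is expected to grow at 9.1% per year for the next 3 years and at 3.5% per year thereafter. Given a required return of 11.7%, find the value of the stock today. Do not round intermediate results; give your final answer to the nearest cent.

94.76

D_1 = 7.06968
D_2 = 7.71302
D_3 = 8.41491
Terminal value at year 3: TV = D_3×(1+g_2)/(r−g_2) = 8.70943/0.082 = 106.21253
P_0 = D_1/(1+r)^1 + D_2/(1+r)^2 + D_3/(1+r)^3 + TV/(1+r)^3
    = 6.32917 + 6.18185 + 6.03795 + 76.21075 = 94.75972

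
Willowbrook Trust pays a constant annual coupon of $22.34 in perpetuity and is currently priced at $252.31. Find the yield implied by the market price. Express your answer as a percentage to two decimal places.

8.85%

P = C/r ⇒ r = C/P = $22.34/$252.31 = 0.088542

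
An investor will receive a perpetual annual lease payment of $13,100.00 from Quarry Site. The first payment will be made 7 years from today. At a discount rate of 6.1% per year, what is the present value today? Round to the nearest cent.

Value at end of year 6: C / r = $13,100.00 / 0.061 = $214,754.0984
Discount to today: PV = $214,754.0984 / (1 + 0.061)^6 = $214,754.0984 / 1.426567 = $150,539.05

$150539.05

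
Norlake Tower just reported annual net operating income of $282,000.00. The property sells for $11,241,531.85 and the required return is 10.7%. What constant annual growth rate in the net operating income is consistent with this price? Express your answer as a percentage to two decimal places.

7.99%

P = D₀(1+g)/(r−g) ⇒ P(r−g) = D₀(1+g) ⇒ g(P+D₀) = P·r − D₀
g = (P·r − D₀)/(P + D₀) = ($11,241,531.85×0.107 − $282,000.00) / ($11,241,531.85 + $282,000.00) = 0.079910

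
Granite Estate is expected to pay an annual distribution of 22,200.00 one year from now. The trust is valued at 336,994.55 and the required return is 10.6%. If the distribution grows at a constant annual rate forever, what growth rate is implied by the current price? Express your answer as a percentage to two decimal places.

4.01%

P = D₁/(r−g) ⇒ g = r − D₁/P = 0.106 − 22,200.00/336,994.55 = 0.040124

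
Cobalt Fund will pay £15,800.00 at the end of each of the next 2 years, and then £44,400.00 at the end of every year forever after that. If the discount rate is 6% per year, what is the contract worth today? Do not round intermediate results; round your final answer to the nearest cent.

£687564.97

PV of 2-year annuity: £15,800.00 × [1 − (1+0.06)^−2] / 0.06 = 28967.60413
Perpetuity value at year 2: £44,400.00 / 0.06 = 740000.00000
PV of perpetuity: 740000.00000 / (1+0.06)^2 = 658597.36561
Total PV = 28967.60413 + 658597.36561 = 687564.96974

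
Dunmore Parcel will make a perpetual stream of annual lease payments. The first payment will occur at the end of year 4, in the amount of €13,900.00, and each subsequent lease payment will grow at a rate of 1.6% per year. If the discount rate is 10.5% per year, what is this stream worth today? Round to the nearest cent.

Value at end of year 3: C₁ / (r − g) = €13,900.00 / (0.105 − 0.016) = €156,179.7753
Discount to today: PV = €156,179.7753 / (1 + 0.105)^3 = €156,179.7753 / 1.349233 = €115,754.52

€115754.52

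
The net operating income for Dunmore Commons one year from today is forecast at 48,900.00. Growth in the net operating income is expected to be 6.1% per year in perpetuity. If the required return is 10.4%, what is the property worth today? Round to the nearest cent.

1137209.30

Growing perpetuity: P = D₁ / (r − g) = 48,900.0000 / (0.104 − 0.061) = 1,137,209.30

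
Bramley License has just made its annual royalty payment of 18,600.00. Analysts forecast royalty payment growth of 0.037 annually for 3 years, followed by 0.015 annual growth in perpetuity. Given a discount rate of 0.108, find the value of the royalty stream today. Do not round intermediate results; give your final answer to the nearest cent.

215372.22

D_1 = 19288.20000
D_2 = 20001.86340
D_3 = 20741.93235
Terminal value at year 3: TV = D_3×(1+g_2)/(r−g_2) = 21053.06133/0.093 = 226377.00356
P_0 = D_1/(1+r)^1 + D_2/(1+r)^2 + D_3/(1+r)^3 + TV/(1+r)^3
    = 17408.12274 + 16292.62029 + 15248.59860 + 166422.87715 = 215372.21878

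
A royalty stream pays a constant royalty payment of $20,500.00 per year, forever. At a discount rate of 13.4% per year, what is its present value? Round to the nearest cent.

$152985.07

Level perpetuity: PV = C / r = $20,500.00 / 0.134 = $152,985.07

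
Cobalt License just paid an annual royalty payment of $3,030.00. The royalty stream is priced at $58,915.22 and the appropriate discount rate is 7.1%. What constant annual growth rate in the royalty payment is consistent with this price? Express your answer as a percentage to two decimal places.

1.86%

P = D₀(1+g)/(r−g) ⇒ P(r−g) = D₀(1+g) ⇒ g(P+D₀) = P·r − D₀
g = (P·r − D₀)/(P + D₀) = ($58,915.22×0.071 − $3,030.00) / ($58,915.22 + $3,030.00) = 0.018613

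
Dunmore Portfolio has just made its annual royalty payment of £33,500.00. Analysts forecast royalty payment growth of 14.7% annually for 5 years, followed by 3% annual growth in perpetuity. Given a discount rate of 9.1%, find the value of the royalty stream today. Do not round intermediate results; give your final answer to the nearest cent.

D_1 = 38424.50000
D_2 = 44072.90150
D_3 = 50551.61802
D_4 = 57982.70587
D_5 = 66506.16363
Terminal value at year 5: TV = D_5×(1+g_2)/(r−g_2) = 68501.34854/0.061 = 1122972.92691
P_0 = D_1/(1+r)^1 + D_2/(1+r)^2 + D_3/(1+r)^3 + D_4/(1+r)^4 + D_5/(1+r)^5 + TV/(1+r)^5
    = 35219.52337 + 37027.30826 + 38927.88503 + 40926.01662 + 43026.71042 + 726516.58571 = 921644.02941

£921644.03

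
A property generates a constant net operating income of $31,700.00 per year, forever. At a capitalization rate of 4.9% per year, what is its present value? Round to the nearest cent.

$646938.78

Level perpetuity: PV = C / r = $31,700.00 / 0.049 = $646,938.78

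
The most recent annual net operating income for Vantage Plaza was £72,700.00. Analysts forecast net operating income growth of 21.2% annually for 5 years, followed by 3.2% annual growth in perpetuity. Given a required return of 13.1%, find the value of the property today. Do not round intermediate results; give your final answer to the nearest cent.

£1520443.59

D_1 = 88112.40000
D_2 = 106792.22880
D_3 = 129432.18131
D_4 = 156871.80374
D_5 = 190128.62614
Terminal value at year 5: TV = D_5×(1+g_2)/(r−g_2) = 196212.74217/0.099 = 1981946.89063
P_0 = D_1/(1+r)^1 + D_2/(1+r)^2 + D_3/(1+r)^3 + D_4/(1+r)^4 + D_5/(1+r)^5 + TV/(1+r)^5
    = 77906.63130 + 83486.15131 + 89465.26560 + 95872.59231 + 102738.79919 + 1070974.14912 = 1520443.58883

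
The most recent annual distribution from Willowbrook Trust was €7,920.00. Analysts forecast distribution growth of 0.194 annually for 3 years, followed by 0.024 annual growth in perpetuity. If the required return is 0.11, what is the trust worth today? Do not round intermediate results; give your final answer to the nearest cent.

D_1 = 9456.48000
D_2 = 11291.03712
D_3 = 13481.49832
Terminal value at year 3: TV = D_3×(1+g_2)/(r−g_2) = 13805.05428/0.086 = 160523.88699
P_0 = D_1/(1+r)^1 + D_2/(1+r)^2 + D_3/(1+r)^3 + TV/(1+r)^3
    = 8519.35135 + 9164.05902 + 9857.55538 + 117373.68266 = 144914.64841

€144914.65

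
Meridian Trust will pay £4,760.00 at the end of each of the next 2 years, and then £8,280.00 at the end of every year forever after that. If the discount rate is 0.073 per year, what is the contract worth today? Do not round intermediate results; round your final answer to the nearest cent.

PV of 2-year annuity: £4,760.00 × [1 − (1+0.073)^−2] / 0.073 = 8570.51286
Perpetuity value at year 2: £8,280.00 / 0.073 = 113424.65753
PV of perpetuity: 113424.65753 / (1+0.073)^2 = 98516.28643
Total PV = 8570.51286 + 98516.28643 = 107086.79929

£107086.80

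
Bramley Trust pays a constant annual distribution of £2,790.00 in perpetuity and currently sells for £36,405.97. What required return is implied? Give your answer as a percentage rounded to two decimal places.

P = C/r ⇒ r = C/P = £2,790.00/£36,405.97 = 0.076636

7.66%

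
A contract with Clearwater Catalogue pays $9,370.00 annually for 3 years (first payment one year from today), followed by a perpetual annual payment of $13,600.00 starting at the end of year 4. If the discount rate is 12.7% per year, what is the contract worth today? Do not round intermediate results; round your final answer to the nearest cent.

$97047.84

PV of 3-year annuity: $9,370.00 × [1 − (1+0.127)^−3] / 0.127 = 22237.18870
Perpetuity value at year 3: $13,600.00 / 0.127 = 107086.61417
PV of perpetuity: 107086.61417 / (1+0.127)^3 = 74810.65191
Total PV = 22237.18870 + 74810.65191 = 97047.84062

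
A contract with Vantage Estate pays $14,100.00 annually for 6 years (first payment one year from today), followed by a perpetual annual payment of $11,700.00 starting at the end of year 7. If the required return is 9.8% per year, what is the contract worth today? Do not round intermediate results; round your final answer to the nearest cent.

PV of 6-year annuity: $14,100.00 × [1 − (1+0.098)^−6] / 0.098 = 61770.77563
Perpetuity value at year 6: $11,700.00 / 0.098 = 119387.75510
PV of perpetuity: 119387.75510 / (1+0.098)^6 = 68131.15405
Total PV = 61770.77563 + 68131.15405 = 129901.92968

$129901.93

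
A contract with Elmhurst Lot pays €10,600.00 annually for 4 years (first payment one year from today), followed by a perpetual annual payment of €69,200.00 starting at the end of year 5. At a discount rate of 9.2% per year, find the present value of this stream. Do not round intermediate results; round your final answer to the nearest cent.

€563156.76

PV of 4-year annuity: €10,600.00 × [1 − (1+0.092)^−4] / 0.092 = 34190.81578
Perpetuity value at year 4: €69,200.00 / 0.092 = 752173.91304
PV of perpetuity: 752173.91304 / (1+0.092)^4 = 528965.94588
Total PV = 34190.81578 + 528965.94588 = 563156.76166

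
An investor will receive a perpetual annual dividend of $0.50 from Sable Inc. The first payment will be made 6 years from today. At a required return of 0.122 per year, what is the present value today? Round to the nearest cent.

Value at end of year 5: C / r = $0.50 / 0.122 = $4.0984
Discount to today: PV = $4.0984 / (1 + 0.122)^5 = $4.0984 / 1.778133 = $2.30

$2.30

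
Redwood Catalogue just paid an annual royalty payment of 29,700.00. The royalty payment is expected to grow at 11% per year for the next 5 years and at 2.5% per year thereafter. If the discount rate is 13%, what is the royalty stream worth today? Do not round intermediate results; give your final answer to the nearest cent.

405962.14

D_1 = 32967.00000
D_2 = 36593.37000
D_3 = 40618.64070
D_4 = 45086.69118
D_5 = 50046.22721
Terminal value at year 5: TV = D_5×(1+g_2)/(r−g_2) = 51297.38289/0.105 = 488546.50368
P_0 = D_1/(1+r)^1 + D_2/(1+r)^2 + D_3/(1+r)^3 + D_4/(1+r)^4 + D_5/(1+r)^5 + TV/(1+r)^5
    = 29174.33628 + 28657.97635 + 28150.75553 + 27652.51207 + 27163.08708 + 265163.46907 = 405962.13638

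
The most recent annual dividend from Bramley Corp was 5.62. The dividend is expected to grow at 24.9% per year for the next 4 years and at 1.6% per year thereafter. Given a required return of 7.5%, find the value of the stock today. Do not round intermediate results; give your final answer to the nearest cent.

209.53

D_1 = 7.01938
D_2 = 8.76721
D_3 = 10.95024
D_4 = 13.67685
Terminal value at year 4: TV = D_4×(1+g_2)/(r−g_2) = 13.89568/0.059 = 235.51999
P_0 = D_1/(1+r)^1 + D_2/(1+r)^2 + D_3/(1+r)^3 + D_4/(1+r)^4 + TV/(1+r)^4
    = 6.52966 + 7.58655 + 8.81451 + 10.24123 + 176.35749 = 209.52944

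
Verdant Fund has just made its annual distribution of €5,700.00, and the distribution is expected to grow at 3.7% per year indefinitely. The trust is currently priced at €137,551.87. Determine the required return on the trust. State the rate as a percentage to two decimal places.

D₁ = €5,700.00 × 1.037 = €5,910.9000
P = D₁/(r − g) ⇒ r = D₁/P + g = €5,910.9000/€137,551.87 + 0.037 = 0.042972 + 0.037 = 0.079972

8.00%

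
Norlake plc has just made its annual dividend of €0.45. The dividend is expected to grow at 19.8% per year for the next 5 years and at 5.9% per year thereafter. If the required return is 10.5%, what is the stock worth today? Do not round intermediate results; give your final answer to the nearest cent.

D_1 = 0.53910
D_2 = 0.64584
D_3 = 0.77372
D_4 = 0.92691
D_5 = 1.11044
Terminal value at year 5: TV = D_5×(1+g_2)/(r−g_2) = 1.17596/0.046 = 25.56435
P_0 = D_1/(1+r)^1 + D_2/(1+r)^2 + D_3/(1+r)^3 + D_4/(1+r)^4 + D_5/(1+r)^5 + TV/(1+r)^5
    = 0.48787 + 0.52893 + 0.57345 + 0.62171 + 0.67404 + 15.51756 = 18.40357

€18.40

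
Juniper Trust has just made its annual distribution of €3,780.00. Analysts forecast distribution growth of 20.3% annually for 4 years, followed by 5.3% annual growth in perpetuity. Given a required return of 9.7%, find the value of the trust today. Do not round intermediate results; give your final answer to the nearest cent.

D_1 = 4547.34000
D_2 = 5470.45002
D_3 = 6580.95137
D_4 = 7916.88450
Terminal value at year 4: TV = D_4×(1+g_2)/(r−g_2) = 8336.47938/0.044 = 189465.44049
P_0 = D_1/(1+r)^1 + D_2/(1+r)^2 + D_3/(1+r)^3 + D_4/(1+r)^4 + TV/(1+r)^4
    = 4145.25068 + 4545.79451 + 4985.04174 + 5466.73219 + 130828.84087 = 149971.65999

€149971.66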